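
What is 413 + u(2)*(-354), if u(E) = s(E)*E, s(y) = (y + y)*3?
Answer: -8083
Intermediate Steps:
s(y) = 6*y (s(y) = (2*y)*3 = 6*y)
u(E) = 6*E² (u(E) = (6*E)*E = 6*E²)
413 + u(2)*(-354) = 413 + (6*2²)*(-354) = 413 + (6*4)*(-354) = 413 + 24*(-354) = 413 - 8496 = -8083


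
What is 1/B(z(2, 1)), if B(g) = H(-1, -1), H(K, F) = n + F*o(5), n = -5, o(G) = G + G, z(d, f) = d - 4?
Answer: -1/15 ≈ -0.066667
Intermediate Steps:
z(d, f) = -4 + d
o(G) = 2*G
H(K, F) = -5 + 10*F (H(K, F) = -5 + F*(2*5) = -5 + F*10 = -5 + 10*F)
B(g) = -15 (B(g) = -5 + 10*(-1) = -5 - 10 = -15)
1/B(z(2, 1)) = 1/(-15) = -1/15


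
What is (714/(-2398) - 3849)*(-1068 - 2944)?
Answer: 18516615696/1199 ≈ 1.5443e+7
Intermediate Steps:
(714/(-2398) - 3849)*(-1068 - 2944) = (714*(-1/2398) - 3849)*(-4012) = (-357/1199 - 3849)*(-4012) = -4615308/1199*(-4012) = 18516615696/1199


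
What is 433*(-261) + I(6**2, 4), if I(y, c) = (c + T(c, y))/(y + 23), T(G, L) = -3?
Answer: -6667766/59 ≈ -1.1301e+5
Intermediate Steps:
I(y, c) = (-3 + c)/(23 + y) (I(y, c) = (c - 3)/(y + 23) = (-3 + c)/(23 + y))
433*(-261) + I(6**2, 4) = 433*(-261) + (-3 + 4)/(23 + 6**2) = -113013 + 1/(23 + 36) = -113013 + 1/59 = -6667766/59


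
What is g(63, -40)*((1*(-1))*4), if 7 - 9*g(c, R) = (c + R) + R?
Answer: -32/3 ≈ -10.667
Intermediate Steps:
g(c, R) = 7/9 - 2*R/9 - c/9 (g(c, R) = 7/9 - ((c + R) + R)/9 = 7/9 - ((R + c) + R)/9 = 7/9 - (c + 2*R)/9 = 7/9 + (-2*R/9 - c/9) = 7/9 - 2*R/9 - c/9)
g(63, -40)*((1*(-1))*4) = (7/9 - 2/9*(-40) - ⅑*63)*((1*(-1))*4) = (7/9 + 80/9 - 7)*(-1*4) = (8/3)*(-4) = -32/3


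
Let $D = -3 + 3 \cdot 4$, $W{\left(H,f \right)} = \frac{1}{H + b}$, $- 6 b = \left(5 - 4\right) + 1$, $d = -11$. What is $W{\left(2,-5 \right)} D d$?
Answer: $- \frac{297}{5} \approx -59.4$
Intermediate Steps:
$b = - \frac{1}{3}$ ($b = - \frac{\left(5 - 4\right) + 1}{6} = - \frac{1 + 1}{6} = \left(- \frac{1}{6}\right) 2 = - \frac{1}{3} \approx -0.33333$)
$W{\left(H,f \right)} = \frac{1}{- \frac{1}{3} + H}$ ($W{\left(H,f \right)} = \frac{1}{H - \frac{1}{3}} = \frac{1}{- \frac{1}{3} + H}$)
$D = 9$ ($D = -3 + 12 = 9$)
$W{\left(2,-5 \right)} D d = \frac{3}{-1 + 3 \cdot 2} \cdot 9 \left(-11\right) = \frac{3}{-1 + 6} \cdot 9 \left(-11\right) = \frac{3}{5} \cdot 9 \left(-11\right) = \frac{27}{5} \left(-11\right) = - \frac{297}{5}$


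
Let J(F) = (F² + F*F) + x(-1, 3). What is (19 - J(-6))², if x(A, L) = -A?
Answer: 2916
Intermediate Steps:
J(F) = 1 + 2*F² (J(F) = (F² + F*F) - 1*(-1) = (F² + F²) + 1 = 2*F² + 1 = 1 + 2*F²)
(19 - J(-6))² = (19 - (1 + 2*(-6)²))² = (19 - (1 + 2*36))² = (19 - (1 + 72))² = (19 - 1*73)² = (19 - 73)² = (-54)² = 2916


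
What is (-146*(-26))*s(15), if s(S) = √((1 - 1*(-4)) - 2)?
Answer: 3796*√3 ≈ 6574.9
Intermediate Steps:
s(S) = √3 (s(S) = √((1 + 4) - 2) = √(5 - 2) = √3)
(-146*(-26))*s(15) = (-146*(-26))*√3 = 3796*√3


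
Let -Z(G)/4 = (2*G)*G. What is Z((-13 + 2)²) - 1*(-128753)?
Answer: 11625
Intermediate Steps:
Z(G) = -8*G² (Z(G) = -4*2*G*G = -8*G²)
Z((-13 + 2)²) - 1*(-128753) = -8*(-13 + 2)⁴ - 1*(-128753) = -8*((-11)²)² + 128753 = -8*121² + 128753 = -8*14641 + 128753 = -117128 + 128753 = 11625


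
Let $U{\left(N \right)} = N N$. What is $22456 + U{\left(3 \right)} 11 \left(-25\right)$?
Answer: $19981$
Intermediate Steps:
$U{\left(N \right)} = N^{2}$
$22456 + U{\left(3 \right)} 11 \left(-25\right) = 22456 + 3^{2} \cdot 11 \left(-25\right) = 22456 + 9 \cdot 11 \left(-25\right) = 22456 + 99 \left(-25\right) = 22456 - 2475 = 19981$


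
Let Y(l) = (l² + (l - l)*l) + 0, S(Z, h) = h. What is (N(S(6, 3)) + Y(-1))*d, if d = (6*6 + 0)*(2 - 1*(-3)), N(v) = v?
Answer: 720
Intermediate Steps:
Y(l) = l² (Y(l) = (l² + 0*l) + 0 = (l² + 0) + 0 = l² + 0 = l²)
d = 180 (d = (36 + 0)*(2 + 3) = 36*5 = 180)
(N(S(6, 3)) + Y(-1))*d = (3 + (-1)²)*180 = (3 + 1)*180 = 4*180 = 720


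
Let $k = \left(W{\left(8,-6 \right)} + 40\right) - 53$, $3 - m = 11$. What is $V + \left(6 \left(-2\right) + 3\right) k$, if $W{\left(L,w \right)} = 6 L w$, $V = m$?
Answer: $2701$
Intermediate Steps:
$m = -8$ ($m = 3 - 11 = -8$)
$V = -8$
$W{\left(L,w \right)} = 6 L w$
$k = -301$ ($k = \left(6 \cdot 8 \left(-6\right) + 40\right) - 53 = \left(-288 + 40\right) - 53 = -248 - 53 = -301$)
$V + \left(6 \left(-2\right) + 3\right) k = -8 + \left(6 \left(-2\right) + 3\right) \left(-301\right) = -8 + \left(-12 + 3\right) \left(-301\right) = -8 - -2709 = -8 + 2709 = 2701$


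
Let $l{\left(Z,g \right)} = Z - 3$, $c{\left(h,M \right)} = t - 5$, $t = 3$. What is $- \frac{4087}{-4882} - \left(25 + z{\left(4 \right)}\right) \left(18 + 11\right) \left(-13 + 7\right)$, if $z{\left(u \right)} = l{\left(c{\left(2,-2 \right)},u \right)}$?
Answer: $\frac{16993447}{4882} \approx 3480.8$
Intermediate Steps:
$c{\left(h,M \right)} = -2$ ($c{\left(h,M \right)} = 3 - 5 = -2$)
$l{\left(Z,g \right)} = -3 + Z$
$z{\left(u \right)} = -5$ ($z{\left(u \right)} = -3 - 2 = -5$)
$- \frac{4087}{-4882} - \left(25 + z{\left(4 \right)}\right) \left(18 + 11\right) \left(-13 + 7\right) = - \frac{4087}{-4882} - \left(25 - 5\right) \left(18 + 11\right) \left(-13 + 7\right) = \left(-4087\right) \left(- \frac{1}{4882}\right) - 20 \cdot 29 \left(-6\right) = \frac{4087}{4882} - 20 \left(-174\right) = \frac{4087}{4882} - -3480 = \frac{4087}{4882} + 3480 = \frac{16993447}{4882}$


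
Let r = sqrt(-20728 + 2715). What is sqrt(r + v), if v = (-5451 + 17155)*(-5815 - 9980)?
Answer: sqrt(-184864680 + I*sqrt(18013)) ≈ 0.e-3 + 13597.0*I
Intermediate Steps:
v = -184864680 (v = 11704*(-15795) = -184864680)
r = I*sqrt(18013) (r = sqrt(-18013) = I*sqrt(18013) ≈ 134.21*I)
sqrt(r + v) = sqrt(I*sqrt(18013) - 184864680) = sqrt(-184864680 + I*sqrt(18013))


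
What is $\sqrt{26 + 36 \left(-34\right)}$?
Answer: $i \sqrt{1198} \approx 34.612 i$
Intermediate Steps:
$\sqrt{26 + 36 \left(-34\right)} = \sqrt{26 - 1224} = \sqrt{-1198} = i \sqrt{1198}$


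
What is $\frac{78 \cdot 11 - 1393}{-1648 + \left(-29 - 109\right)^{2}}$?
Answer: $- \frac{535}{17396} \approx -0.030754$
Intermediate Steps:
$\frac{78 \cdot 11 - 1393}{-1648 + \left(-29 - 109\right)^{2}} = \frac{858 - 1393}{-1648 + \left(-138\right)^{2}} = - \frac{535}{-1648 + 19044} = - \frac{535}{17396}$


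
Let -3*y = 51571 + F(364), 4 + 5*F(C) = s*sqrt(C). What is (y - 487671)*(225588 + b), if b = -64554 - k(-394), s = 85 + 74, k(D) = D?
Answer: -1222480684048/15 - 17111368*sqrt(91)/5 ≈ -8.1531e+10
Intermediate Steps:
s = 159
b = -64160 (b = -64554 - 1*(-394) = -64554 + 394 = -64160)
F(C) = -4/5 + 159*sqrt(C)/5 (F(C) = -4/5 + (159*sqrt(C))/5 = -4/5 + 159*sqrt(C)/5)
y = -257851/15 - 106*sqrt(91)/5 (y = -(51571 + (-4/5 + 159*sqrt(364)/5))/3 = -(51571 + (-4/5 + 159*(2*sqrt(91))/5))/3 = -(51571 + (-4/5 + 318*sqrt(91)/5))/3 = -(257851/5 + 318*sqrt(91)/5)/3 = -257851/15 - 106*sqrt(91)/5 ≈ -17392.)
(y - 487671)*(225588 + b) = ((-257851/15 - 106*sqrt(91)/5) - 487671)*(225588 - 64160) = (-7572916/15 - 106*sqrt(91)/5)*161428 = -1222480684048/15 - 17111368*sqrt(91)/5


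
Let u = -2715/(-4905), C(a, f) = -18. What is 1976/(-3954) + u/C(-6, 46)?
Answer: -2057735/3878874 ≈ -0.53050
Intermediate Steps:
u = 181/327 (u = -2715*(-1/4905) = 181/327 ≈ 0.55352)
1976/(-3954) + u/C(-6, 46) = 1976/(-3954) + (181/327)/(-18) = 1976*(-1/3954) + (181/327)*(-1/18) = -988/1977 - 181/5886 = -2057735/3878874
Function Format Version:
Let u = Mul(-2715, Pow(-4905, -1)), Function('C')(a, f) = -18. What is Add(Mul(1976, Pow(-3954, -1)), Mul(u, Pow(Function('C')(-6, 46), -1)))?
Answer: Rational(-2057735, 3878874) ≈ -0.53050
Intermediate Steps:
u = Rational(181, 327) (u = Mul(-2715, Rational(-1, 4905)) = Rational(181, 327) ≈ 0.55352)
Add(Mul(1976, Pow(-3954, -1)), Mul(u, Pow(Function('C')(-6, 46), -1))) = Add(Mul(1976, Pow(-3954, -1)), Mul(Rational(181, 327), Pow(-18, -1))) = Add(Mul(1976, Rational(-1, 3954)), Mul(Rational(181, 327), Rational(-1, 18))) = Add(Rational(-988, 1977), Rational(-181, 5886)) = Rational(-2057735, 3878874)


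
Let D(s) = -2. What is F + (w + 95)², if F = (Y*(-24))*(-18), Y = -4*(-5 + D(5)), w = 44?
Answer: 31417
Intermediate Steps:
Y = 28 (Y = -4*(-5 - 2) = -4*(-7) = 28)
F = 12096 (F = (28*(-24))*(-18) = -672*(-18) = 12096)
F + (w + 95)² = 12096 + (44 + 95)² = 12096 + 139² = 12096 + 19321 = 31417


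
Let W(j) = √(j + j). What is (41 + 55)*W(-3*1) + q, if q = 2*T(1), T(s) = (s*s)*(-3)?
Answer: -6 + 96*I*√6 ≈ -6.0 + 235.15*I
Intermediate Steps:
T(s) = -3*s² (T(s) = s²*(-3) = -3*s²)
W(j) = √2*√j (W(j) = √(2*j) = √2*√j)
q = -6 (q = 2*(-3*1²) = 2*(-3*1) = 2*(-3) = -6)
(41 + 55)*W(-3*1) + q = (41 + 55)*(√2*√(-3*1)) - 6 = 96*(√2*√(-3)) - 6 = 96*(√2*(I*√3)) - 6 = 96*(I*√6) - 6 = 96*I*√6 - 6 = -6 + 96*I*√6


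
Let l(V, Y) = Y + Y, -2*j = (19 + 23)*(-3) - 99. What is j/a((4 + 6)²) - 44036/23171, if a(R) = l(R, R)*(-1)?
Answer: -913115/370736 ≈ -2.4630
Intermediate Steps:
j = 225/2 (j = -((19 + 23)*(-3) - 99)/2 = -(42*(-3) - 99)/2 = -(-126 - 99)/2 = -½*(-225) = 225/2 ≈ 112.50)
l(V, Y) = 2*Y
a(R) = -2*R (a(R) = (2*R)*(-1) = -2*R)
j/a((4 + 6)²) - 44036/23171 = 225/(2*((-2*(4 + 6)²))) - 44036/23171 = 225/(2*((-2*10²))) - 44036*1/23171 = 225/(2*((-2*100))) - 44036/23171 = (225/2)/(-200) - 44036/23171 = (225/2)*(-1/200) - 44036/23171 = -9/16 - 44036/23171 = -913115/370736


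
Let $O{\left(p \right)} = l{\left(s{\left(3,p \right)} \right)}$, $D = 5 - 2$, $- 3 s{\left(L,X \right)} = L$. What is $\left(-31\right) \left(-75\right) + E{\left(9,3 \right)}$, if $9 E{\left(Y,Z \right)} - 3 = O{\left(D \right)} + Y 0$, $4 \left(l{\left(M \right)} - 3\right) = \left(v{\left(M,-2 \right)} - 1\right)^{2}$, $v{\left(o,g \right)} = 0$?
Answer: $\frac{83725}{36} \approx 2325.7$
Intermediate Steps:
$s{\left(L,X \right)} = - \frac{L}{3}$
$D = 3$ ($D = 5 - 2 = 3$)
$l{\left(M \right)} = \frac{13}{4}$ ($l{\left(M \right)} = 3 + \frac{\left(0 - 1\right)^{2}}{4} = 3 + \frac{\left(-1\right)^{2}}{4} = 3 + \frac{1}{4} \cdot 1 = 3 + \frac{1}{4} = \frac{13}{4}$)
$O{\left(p \right)} = \frac{13}{4}$
$E{\left(Y,Z \right)} = \frac{25}{36}$ ($E{\left(Y,Z \right)} = \frac{1}{3} + \frac{\frac{13}{4} + Y 0}{9} = \frac{1}{3} + \frac{\frac{13}{4} + 0}{9} = \frac{1}{3} + \frac{1}{9} \cdot \frac{13}{4} = \frac{1}{3} + \frac{13}{36} = \frac{25}{36}$)
$\left(-31\right) \left(-75\right) + E{\left(9,3 \right)} = \left(-31\right) \left(-75\right) + \frac{25}{36} = 2325 + \frac{25}{36} = \frac{83725}{36}$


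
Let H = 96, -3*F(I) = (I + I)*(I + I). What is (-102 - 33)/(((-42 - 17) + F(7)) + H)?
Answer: 81/17 ≈ 4.7647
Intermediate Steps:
F(I) = -4*I²/3 (F(I) = -(I + I)*(I + I)/3 = -2*I*2*I/3 = -4*I²/3)
(-102 - 33)/(((-42 - 17) + F(7)) + H) = (-102 - 33)/(((-42 - 17) - 4/3*7²) + 96) = -135/((-59 - 4/3*49) + 96) = -135/((-59 - 196/3) + 96) = -135/(-373/3 + 96) = -135/(-85/3) = -135*(-3/85) = 81/17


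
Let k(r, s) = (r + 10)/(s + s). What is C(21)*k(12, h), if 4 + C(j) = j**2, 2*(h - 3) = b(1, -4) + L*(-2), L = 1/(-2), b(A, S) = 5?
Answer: 4807/6 ≈ 801.17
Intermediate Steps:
L = -1/2 ≈ -0.50000
h = 6 (h = 3 + (5 - 1/2*(-2))/2 = 3 + (5 + 1)/2 = 3 + (1/2)*6 = 3 + 3 = 6)
k(r, s) = (10 + r)/(2*s) (k(r, s) = (10 + r)/((2*s)) = (10 + r)*(1/(2*s)) = (10 + r)/(2*s))
C(j) = -4 + j**2
C(21)*k(12, h) = (-4 + 21**2)*((1/2)*(10 + 12)/6) = (-4 + 441)*((1/2)*(1/6)*22) = 437*(11/6) = 4807/6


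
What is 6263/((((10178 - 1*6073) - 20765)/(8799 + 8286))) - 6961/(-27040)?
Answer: -8509572791/1324960 ≈ -6422.5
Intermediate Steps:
6263/((((10178 - 1*6073) - 20765)/(8799 + 8286))) - 6961/(-27040) = 6263/((((10178 - 6073) - 20765)/17085)) - 6961*(-1/27040) = 6263/(((4105 - 20765)*(1/17085))) + 6961/27040 = 6263/((-16660*1/17085)) + 6961/27040 = 6263/(-196/201) + 6961/27040 = 6263*(-201/196) + 6961/27040 = -1258863/196 + 6961/27040 = -8509572791/1324960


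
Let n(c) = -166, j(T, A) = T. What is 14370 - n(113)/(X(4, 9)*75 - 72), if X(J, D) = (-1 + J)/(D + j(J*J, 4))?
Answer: 905144/63 ≈ 14367.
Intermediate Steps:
X(J, D) = (-1 + J)/(D + J**2) (X(J, D) = (-1 + J)/(D + J*J) = (-1 + J)/(D + J**2))
14370 - n(113)/(X(4, 9)*75 - 72) = 14370 - (-166)/(((-1 + 4)/(9 + 4**2))*75 - 72) = 14370 - (-166)/((3/(9 + 16))*75 - 72) = 14370 - (-166)/((3/25)*75 - 72) = 14370 - (-166)/(9 - 72) = 14370 - (-166)/(-63) = 14370 - (-166)*(-1)/63 = 14370 - 1*166/63 = 14370 - 166/63 = 905144/63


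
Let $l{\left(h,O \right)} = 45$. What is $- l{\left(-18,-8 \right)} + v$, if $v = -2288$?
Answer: $-2333$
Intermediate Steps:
$- l{\left(-18,-8 \right)} + v = \left(-1\right) 45 - 2288 = -45 - 2288 = -2333$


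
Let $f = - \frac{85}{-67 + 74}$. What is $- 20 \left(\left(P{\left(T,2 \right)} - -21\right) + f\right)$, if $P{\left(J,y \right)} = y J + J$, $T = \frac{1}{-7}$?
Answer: $- \frac{1180}{7} \approx -168.57$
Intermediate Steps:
$T = - \frac{1}{7} \approx -0.14286$
$P{\left(J,y \right)} = J + J y$ ($P{\left(J,y \right)} = J y + J = J + J y$)
$f = - \frac{85}{7} \approx -12.143$
$- 20 \left(\left(P{\left(T,2 \right)} - -21\right) + f\right) = - 20 \left(\left(- \frac{1 + 2}{7} - -21\right) - \frac{85}{7}\right) = - 20 \left(\left(\left(- \frac{1}{7}\right) 3 + 21\right) - \frac{85}{7}\right) = - 20 \left(\left(- \frac{3}{7} + 21\right) - \frac{85}{7}\right) = - 20 \left(\frac{144}{7} - \frac{85}{7}\right) = \left(-20\right) \frac{59}{7} = - \frac{1180}{7}$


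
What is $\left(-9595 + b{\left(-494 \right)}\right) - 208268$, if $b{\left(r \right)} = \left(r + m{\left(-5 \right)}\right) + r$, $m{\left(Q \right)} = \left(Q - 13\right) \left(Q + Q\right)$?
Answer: $-218671$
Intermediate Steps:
$m{\left(Q \right)} = 2 Q \left(-13 + Q\right)$ ($m{\left(Q \right)} = \left(-13 + Q\right) 2 Q = 2 Q \left(-13 + Q\right)$)
$b{\left(r \right)} = 180 + 2 r$ ($b{\left(r \right)} = \left(r + 2 \left(-5\right) \left(-13 - 5\right)\right) + r = \left(r + 2 \left(-5\right) \left(-18\right)\right) + r = \left(r + 180\right) + r = \left(180 + r\right) + r = 180 + 2 r$)
$\left(-9595 + b{\left(-494 \right)}\right) - 208268 = \left(-9595 + \left(180 + 2 \left(-494\right)\right)\right) - 208268 = \left(-9595 + \left(180 - 988\right)\right) - 208268 = \left(-9595 - 808\right) - 208268 = -10403 - 208268 = -218671$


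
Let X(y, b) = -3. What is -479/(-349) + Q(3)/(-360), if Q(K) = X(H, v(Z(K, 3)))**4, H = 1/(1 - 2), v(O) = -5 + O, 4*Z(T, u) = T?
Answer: 16019/13960 ≈ 1.1475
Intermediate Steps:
Z(T, u) = T/4
H = -1 (H = 1/(-1) = -1)
Q(K) = 81 (Q(K) = (-3)**4 = 81)
-479/(-349) + Q(3)/(-360) = -479/(-349) + 81/(-360) = -479*(-1/349) + 81*(-1/360) = 479/349 - 9/40 = 16019/13960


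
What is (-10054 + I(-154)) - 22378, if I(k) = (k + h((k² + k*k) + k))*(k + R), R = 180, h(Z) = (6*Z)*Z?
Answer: 348692611868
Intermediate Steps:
h(Z) = 6*Z²
I(k) = (180 + k)*(k + 6*(k + 2*k²)²) (I(k) = (k + 6*((k² + k*k) + k)²)*(k + 180) = (k + 6*((k² + k²) + k)²)*(180 + k) = (k + 6*(2*k² + k)²)*(180 + k) = (k + 6*(k + 2*k²)²)*(180 + k) = (180 + k)*(k + 6*(k + 2*k²)²))
(-10054 + I(-154)) - 22378 = (-10054 - 154*(180 + 24*(-154)⁴ + 1081*(-154) + 4326*(-154)² + 4344*(-154)³)) - 22378 = (-10054 - 154*(180 + 24*562448656 - 166474 + 4326*23716 + 4344*(-3652264))) - 22378 = (-10054 - 154*(180 + 13498767744 - 166474 + 102595416 - 15865434816)) - 22378 = (-10054 - 154*(-2264237950)) - 22378 = (-10054 + 348692644300) - 22378 = 348692634246 - 22378 = 348692611868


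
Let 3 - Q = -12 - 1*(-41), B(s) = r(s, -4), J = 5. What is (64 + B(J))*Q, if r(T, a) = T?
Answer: -1794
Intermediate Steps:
B(s) = s
Q = -26 (Q = 3 - (-12 - 1*(-41)) = 3 - (-12 + 41) = 3 - 1*29 = 3 - 29 = -26)
(64 + B(J))*Q = (64 + 5)*(-26) = 69*(-26) = -1794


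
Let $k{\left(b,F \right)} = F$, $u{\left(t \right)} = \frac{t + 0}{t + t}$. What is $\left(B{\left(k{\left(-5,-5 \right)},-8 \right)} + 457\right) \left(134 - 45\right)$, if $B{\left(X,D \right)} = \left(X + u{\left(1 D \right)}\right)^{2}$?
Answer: $\frac{169901}{4} \approx 42475.0$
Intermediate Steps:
$u{\left(t \right)} = \frac{1}{2}$ ($u{\left(t \right)} = \frac{t}{2 t} = t \frac{1}{2 t} = \frac{1}{2}$)
$B{\left(X,D \right)} = \left(\frac{1}{2} + X\right)^{2}$ ($B{\left(X,D \right)} = \left(X + \frac{1}{2}\right)^{2} = \left(\frac{1}{2} + X\right)^{2}$)
$\left(B{\left(k{\left(-5,-5 \right)},-8 \right)} + 457\right) \left(134 - 45\right) = \left(\frac{\left(1 + 2 \left(-5\right)\right)^{2}}{4} + 457\right) \left(134 - 45\right) = \left(\frac{\left(1 - 10\right)^{2}}{4} + 457\right) 89 = \left(\frac{\left(-9\right)^{2}}{4} + 457\right) 89 = \left(\frac{1}{4} \cdot 81 + 457\right) 89 = \left(\frac{81}{4} + 457\right) 89 = \frac{1909}{4} \cdot 89 = \frac{169901}{4}$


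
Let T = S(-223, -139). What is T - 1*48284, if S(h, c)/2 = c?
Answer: -48562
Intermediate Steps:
S(h, c) = 2*c
T = -278 (T = 2*(-139) = -278)
T - 1*48284 = -278 - 1*48284 = -278 - 48284 = -48562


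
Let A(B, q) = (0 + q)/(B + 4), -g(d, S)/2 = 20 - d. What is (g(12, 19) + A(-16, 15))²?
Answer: 4761/16 ≈ 297.56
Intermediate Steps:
g(d, S) = -40 + 2*d (g(d, S) = -2*(20 - d) = -40 + 2*d)
A(B, q) = q/(4 + B)
(g(12, 19) + A(-16, 15))² = ((-40 + 2*12) + 15/(4 - 16))² = ((-40 + 24) + 15/(-12))² = (-16 + 15*(-1/12))² = (-16 - 5/4)² = (-69/4)² = 4761/16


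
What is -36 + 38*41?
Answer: 1522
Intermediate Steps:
-36 + 38*41 = -36 + 1558 = 1522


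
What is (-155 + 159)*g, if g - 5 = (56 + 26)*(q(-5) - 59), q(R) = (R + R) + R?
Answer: -24252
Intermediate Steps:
q(R) = 3*R (q(R) = 2*R + R = 3*R)
g = -6063 (g = 5 + (56 + 26)*(3*(-5) - 59) = 5 + 82*(-15 - 59) = 5 + 82*(-74) = 5 - 6068 = -6063)
(-155 + 159)*g = (-155 + 159)*(-6063) = 4*(-6063) = -24252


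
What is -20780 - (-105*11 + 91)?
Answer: -19716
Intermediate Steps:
-20780 - (-105*11 + 91) = -20780 - (-1155 + 91) = -20780 - 1*(-1064) = -20780 + 1064 = -19716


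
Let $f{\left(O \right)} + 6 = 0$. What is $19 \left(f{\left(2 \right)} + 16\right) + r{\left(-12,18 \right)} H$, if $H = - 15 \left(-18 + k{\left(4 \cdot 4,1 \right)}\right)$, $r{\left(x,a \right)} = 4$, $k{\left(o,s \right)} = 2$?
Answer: $1150$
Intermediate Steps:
$f{\left(O \right)} = -6$ ($f{\left(O \right)} = -6 + 0 = -6$)
$H = 240$ ($H = - 15 \left(-18 + 2\right) = \left(-15\right) \left(-16\right) = 240$)
$19 \left(f{\left(2 \right)} + 16\right) + r{\left(-12,18 \right)} H = 19 \left(-6 + 16\right) + 4 \cdot 240 = 19 \cdot 10 + 960 = 190 + 960 = 1150$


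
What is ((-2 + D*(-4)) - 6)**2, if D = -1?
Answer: 16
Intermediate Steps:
((-2 + D*(-4)) - 6)**2 = ((-2 - 1*(-4)) - 6)**2 = ((-2 + 4) - 6)**2 = (2 - 6)**2 = (-4)**2 = 16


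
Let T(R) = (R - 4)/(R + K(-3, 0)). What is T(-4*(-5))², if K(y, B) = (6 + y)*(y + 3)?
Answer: 16/25 ≈ 0.64000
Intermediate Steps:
K(y, B) = (3 + y)*(6 + y) (K(y, B) = (6 + y)*(3 + y) = (3 + y)*(6 + y))
T(R) = (-4 + R)/R (T(R) = (R - 4)/(R + (18 + (-3)² + 9*(-3))) = (-4 + R)/(R + (18 + 9 - 27)) = (-4 + R)/(R + 0) = (-4 + R)/R)
T(-4*(-5))² = ((-4 - 4*(-5))/((-4*(-5))))² = ((-4 + 20)/20)² = ((1/20)*16)² = (⅘)² = 16/25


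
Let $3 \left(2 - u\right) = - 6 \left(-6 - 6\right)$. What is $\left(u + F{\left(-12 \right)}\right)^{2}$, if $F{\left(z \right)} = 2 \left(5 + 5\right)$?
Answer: $4$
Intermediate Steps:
$F{\left(z \right)} = 20$ ($F{\left(z \right)} = 2 \cdot 10 = 20$)
$u = -22$ ($u = 2 - \frac{\left(-6\right) \left(-6 - 6\right)}{3} = 2 - \frac{\left(-6\right) \left(-12\right)}{3} = 2 - 24 = -22$)
$\left(u + F{\left(-12 \right)}\right)^{2} = \left(-22 + 20\right)^{2} = \left(-2\right)^{2} = 4$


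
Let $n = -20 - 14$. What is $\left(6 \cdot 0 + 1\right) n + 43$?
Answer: $9$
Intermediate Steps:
$n = -34$
$\left(6 \cdot 0 + 1\right) n + 43 = \left(6 \cdot 0 + 1\right) \left(-34\right) + 43 = \left(0 + 1\right) \left(-34\right) + 43 = 1 \left(-34\right) + 43 = -34 + 43 = 9$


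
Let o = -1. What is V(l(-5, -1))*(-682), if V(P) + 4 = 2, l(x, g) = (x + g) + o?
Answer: 1364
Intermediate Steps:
l(x, g) = -1 + g + x (l(x, g) = (x + g) - 1 = (g + x) - 1 = -1 + g + x)
V(P) = -2 (V(P) = -4 + 2 = -2)
V(l(-5, -1))*(-682) = -2*(-682) = 1364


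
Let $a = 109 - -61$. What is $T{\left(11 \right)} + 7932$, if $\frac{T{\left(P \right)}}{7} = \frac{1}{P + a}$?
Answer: $\frac{1435699}{181} \approx 7932.0$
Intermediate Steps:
$a = 170$ ($a = 109 + 61 = 170$)
$T{\left(P \right)} = \frac{7}{170 + P}$ ($T{\left(P \right)} = \frac{7}{P + 170} = \frac{7}{170 + P}$)
$T{\left(11 \right)} + 7932 = \frac{7}{170 + 11} + 7932 = \frac{7}{181} + 7932 = \frac{1435699}{181}$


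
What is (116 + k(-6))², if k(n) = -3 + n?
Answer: 11449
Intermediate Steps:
(116 + k(-6))² = (116 + (-3 - 6))² = (116 - 9)² = 107² = 11449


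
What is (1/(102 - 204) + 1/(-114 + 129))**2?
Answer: 841/260100 ≈ 0.0032334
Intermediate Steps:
(1/(102 - 204) + 1/(-114 + 129))**2 = (1/(-102) + 1/15)**2 = (-1/102 + 1/15)**2 = (29/510)**2 = 841/260100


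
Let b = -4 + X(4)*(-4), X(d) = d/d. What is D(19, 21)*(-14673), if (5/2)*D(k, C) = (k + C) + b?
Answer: -939072/5 ≈ -1.8781e+5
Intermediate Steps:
X(d) = 1
b = -8 (b = -4 + 1*(-4) = -4 - 4 = -8)
D(k, C) = -16/5 + 2*C/5 + 2*k/5 (D(k, C) = 2*((k + C) - 8)/5 = 2*((C + k) - 8)/5 = 2*(-8 + C + k)/5 = -16/5 + 2*C/5 + 2*k/5)
D(19, 21)*(-14673) = (-16/5 + (⅖)*21 + (⅖)*19)*(-14673) = (-16/5 + 42/5 + 38/5)*(-14673) = (64/5)*(-14673) = -939072/5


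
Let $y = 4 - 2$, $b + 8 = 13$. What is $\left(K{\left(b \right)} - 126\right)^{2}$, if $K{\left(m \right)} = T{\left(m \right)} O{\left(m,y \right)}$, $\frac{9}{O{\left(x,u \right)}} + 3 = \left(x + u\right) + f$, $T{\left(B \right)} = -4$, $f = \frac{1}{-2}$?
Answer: $\frac{910116}{49} \approx 18574.0$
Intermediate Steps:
$f = - \frac{1}{2} \approx -0.5$
$b = 5$ ($b = -8 + 13 = 5$)
$y = 2$
$O{\left(x,u \right)} = \frac{9}{- \frac{7}{2} + u + x}$ ($O{\left(x,u \right)} = \frac{9}{-3 - \left(\frac{1}{2} - u - x\right)} = \frac{9}{-3 + \left(- \frac{1}{2} + u + x\right)} = \frac{9}{- \frac{7}{2} + u + x}$)
$K{\left(m \right)} = - \frac{72}{-3 + 2 m}$ ($K{\left(m \right)} = - 4 \frac{18}{-7 + 2 \cdot 2 + 2 m} = - 4 \frac{18}{-7 + 4 + 2 m} = - 4 \frac{18}{-3 + 2 m} = - \frac{72}{-3 + 2 m}$)
$\left(K{\left(b \right)} - 126\right)^{2} = \left(- \frac{72}{-3 + 2 \cdot 5} - 126\right)^{2} = \left(- \frac{72}{-3 + 10} - 126\right)^{2} = \left(- \frac{72}{7} - 126\right)^{2} = \left(- \frac{954}{7}\right)^{2} = \frac{910116}{49}$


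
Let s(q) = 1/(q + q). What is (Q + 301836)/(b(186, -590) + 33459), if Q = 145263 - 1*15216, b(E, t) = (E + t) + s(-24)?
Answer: 20730384/1586639 ≈ 13.066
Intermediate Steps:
s(q) = 1/(2*q)
b(E, t) = -1/48 + E + t (b(E, t) = (E + t) + (1/2)/(-24) = (E + t) + (1/2)*(-1/24) = (E + t) - 1/48 = -1/48 + E + t)
Q = 130047 (Q = 145263 - 15216 = 130047)
(Q + 301836)/(b(186, -590) + 33459) = (130047 + 301836)/((-1/48 + 186 - 590) + 33459) = 431883/(-19393/48 + 33459) = 431883/(1586639/48) = 431883*(48/1586639) = 20730384/1586639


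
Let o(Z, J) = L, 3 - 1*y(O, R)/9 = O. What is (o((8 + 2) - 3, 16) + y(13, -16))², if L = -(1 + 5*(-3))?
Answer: 5776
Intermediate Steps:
y(O, R) = 27 - 9*O
L = 14 (L = -(1 - 15) = -1*(-14) = 14)
o(Z, J) = 14
(o((8 + 2) - 3, 16) + y(13, -16))² = (14 + (27 - 9*13))² = (14 + (27 - 117))² = (14 - 90)² = (-76)² = 5776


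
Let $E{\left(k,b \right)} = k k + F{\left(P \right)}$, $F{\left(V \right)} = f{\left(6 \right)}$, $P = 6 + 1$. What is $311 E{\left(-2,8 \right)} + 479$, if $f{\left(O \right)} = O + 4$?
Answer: $4833$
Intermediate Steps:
$P = 7$
$f{\left(O \right)} = 4 + O$
$F{\left(V \right)} = 10$ ($F{\left(V \right)} = 4 + 6 = 10$)
$E{\left(k,b \right)} = 10 + k^{2}$ ($E{\left(k,b \right)} = k k + 10 = k^{2} + 10 = 10 + k^{2}$)
$311 E{\left(-2,8 \right)} + 479 = 311 \left(10 + \left(-2\right)^{2}\right) + 479 = 311 \left(10 + 4\right) + 479 = 311 \cdot 14 + 479 = 4354 + 479 = 4833$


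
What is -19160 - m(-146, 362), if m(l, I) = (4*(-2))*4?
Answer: -19128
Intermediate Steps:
m(l, I) = -32 (m(l, I) = -8*4 = -32)
-19160 - m(-146, 362) = -19160 - 1*(-32) = -19160 + 32 = -19128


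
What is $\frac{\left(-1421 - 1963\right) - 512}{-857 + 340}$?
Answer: $\frac{3896}{517} \approx 7.5358$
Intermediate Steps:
$\frac{\left(-1421 - 1963\right) - 512}{-857 + 340} = \frac{\left(-1421 - 1963\right) - 512}{-517} = \left(-3384 - 512\right) \left(- \frac{1}{517}\right) = \left(-3896\right) \left(- \frac{1}{517}\right) = \frac{3896}{517}$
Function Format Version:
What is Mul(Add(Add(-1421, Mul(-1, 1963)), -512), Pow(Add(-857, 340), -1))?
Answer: Rational(3896, 517) ≈ 7.5358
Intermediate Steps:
Mul(Add(Add(-1421, Mul(-1, 1963)), -512), Pow(Add(-857, 340), -1)) = Mul(Add(Add(-1421, -1963), -512), Pow(-517, -1)) = Mul(Add(-3384, -512), Rational(-1, 517)) = Mul(-3896, Rational(-1, 517)) = Rational(3896, 517)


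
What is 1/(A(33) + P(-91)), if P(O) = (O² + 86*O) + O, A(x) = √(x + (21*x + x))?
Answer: 364/131737 - √759/131737 ≈ 0.0025540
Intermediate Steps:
A(x) = √23*√x (A(x) = √(x + 22*x) = √(23*x) = √23*√x)
P(O) = O² + 87*O
1/(A(33) + P(-91)) = 1/(√23*√33 - 91*(87 - 91)) = 1/(√759 - 91*(-4)) = 1/(√759 + 364) = 1/(364 + √759)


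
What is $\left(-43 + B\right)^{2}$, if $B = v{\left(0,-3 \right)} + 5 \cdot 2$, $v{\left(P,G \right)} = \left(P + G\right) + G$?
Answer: $1521$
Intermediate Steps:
$v{\left(P,G \right)} = P + 2 G$ ($v{\left(P,G \right)} = \left(G + P\right) + G = P + 2 G$)
$B = 4$ ($B = \left(0 + 2 \left(-3\right)\right) + 5 \cdot 2 = \left(0 - 6\right) + 10 = -6 + 10 = 4$)
$\left(-43 + B\right)^{2} = \left(-43 + 4\right)^{2} = \left(-39\right)^{2} = 1521$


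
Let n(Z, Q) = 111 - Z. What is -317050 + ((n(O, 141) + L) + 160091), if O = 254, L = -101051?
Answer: -258153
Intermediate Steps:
-317050 + ((n(O, 141) + L) + 160091) = -317050 + (((111 - 1*254) - 101051) + 160091) = -317050 + (((111 - 254) - 101051) + 160091) = -317050 + ((-143 - 101051) + 160091) = -317050 + (-101194 + 160091) = -317050 + 58897 = -258153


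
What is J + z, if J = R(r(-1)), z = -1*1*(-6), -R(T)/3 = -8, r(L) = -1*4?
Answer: 30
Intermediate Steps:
r(L) = -4
R(T) = 24 (R(T) = -3*(-8) = 24)
z = 6 (z = -1*(-6) = 6)
J = 24
J + z = 24 + 6 = 30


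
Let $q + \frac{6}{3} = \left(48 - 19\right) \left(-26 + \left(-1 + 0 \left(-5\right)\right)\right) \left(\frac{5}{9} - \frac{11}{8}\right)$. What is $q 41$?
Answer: $\frac{209797}{8} \approx 26225.0$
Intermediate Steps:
$q = \frac{5117}{8}$ ($q = -2 + \left(48 - 19\right) \left(-26 + \left(-1 + 0 \left(-5\right)\right)\right) \left(\frac{5}{9} - \frac{11}{8}\right) = -2 + 29 \left(-26 + \left(-1 + 0\right)\right) \left(5 \cdot \frac{1}{9} - \frac{11}{8}\right) = -2 + 29 \left(-26 - 1\right) \left(\frac{5}{9} - \frac{11}{8}\right) = -2 + 29 \left(-27\right) \left(- \frac{59}{72}\right) = -2 - - \frac{5133}{8} = -2 + \frac{5133}{8} = \frac{5117}{8} \approx 639.63$)
$q 41 = \frac{5117}{8} \cdot 41 = \frac{209797}{8}$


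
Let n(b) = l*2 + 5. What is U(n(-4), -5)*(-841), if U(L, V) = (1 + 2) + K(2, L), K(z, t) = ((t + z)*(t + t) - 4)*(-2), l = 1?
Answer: 202681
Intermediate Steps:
n(b) = 7 (n(b) = 1*2 + 5 = 2 + 5 = 7)
K(z, t) = 8 - 4*t*(t + z) (K(z, t) = ((t + z)*(2*t) - 4)*(-2) = (2*t*(t + z) - 4)*(-2) = (-4 + 2*t*(t + z))*(-2) = 8 - 4*t*(t + z))
U(L, V) = 11 - 8*L - 4*L² (U(L, V) = (1 + 2) + (8 - 4*L² - 4*L*2) = 3 + (8 - 4*L² - 8*L) = 3 + (8 - 8*L - 4*L²) = 11 - 8*L - 4*L²)
U(n(-4), -5)*(-841) = (11 - 8*7 - 4*7²)*(-841) = (11 - 56 - 4*49)*(-841) = (11 - 56 - 196)*(-841) = -241*(-841) = 202681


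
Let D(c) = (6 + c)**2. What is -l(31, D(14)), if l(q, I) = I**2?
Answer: -160000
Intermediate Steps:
-l(31, D(14)) = -((6 + 14)**2)**2 = -(20**2)**2 = -1*400**2 = -1*160000 = -160000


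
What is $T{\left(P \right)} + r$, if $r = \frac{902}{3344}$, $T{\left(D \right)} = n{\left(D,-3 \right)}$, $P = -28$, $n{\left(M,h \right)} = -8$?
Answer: $- \frac{1175}{152} \approx -7.7303$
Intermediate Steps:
$T{\left(D \right)} = -8$
$r = \frac{41}{152}$ ($r = 902 \cdot \frac{1}{3344} = \frac{41}{152} \approx 0.26974$)
$T{\left(P \right)} + r = -8 + \frac{41}{152} = - \frac{1175}{152}$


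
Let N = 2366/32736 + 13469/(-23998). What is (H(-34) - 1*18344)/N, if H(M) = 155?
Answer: 3572312906448/96035479 ≈ 37198.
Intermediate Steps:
N = -96035479/196399632 (N = 2366*(1/32736) + 13469*(-1/23998) = 1183/16368 - 13469/23998 = -96035479/196399632 ≈ -0.48898)
(H(-34) - 1*18344)/N = (155 - 1*18344)/(-96035479/196399632) = (155 - 18344)*(-196399632/96035479) = -18189*(-196399632/96035479) = 3572312906448/96035479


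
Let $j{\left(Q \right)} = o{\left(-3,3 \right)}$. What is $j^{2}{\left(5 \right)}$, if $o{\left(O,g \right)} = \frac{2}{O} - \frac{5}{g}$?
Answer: $\frac{49}{9} \approx 5.4444$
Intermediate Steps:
$o{\left(O,g \right)} = - \frac{5}{g} + \frac{2}{O}$
$j{\left(Q \right)} = - \frac{7}{3}$ ($j{\left(Q \right)} = - \frac{5}{3} + \frac{2}{-3} = \left(-5\right) \frac{1}{3} + 2 \left(- \frac{1}{3}\right) = - \frac{5}{3} - \frac{2}{3} = - \frac{7}{3}$)
$j^{2}{\left(5 \right)} = \left(- \frac{7}{3}\right)^{2} = \frac{49}{9}$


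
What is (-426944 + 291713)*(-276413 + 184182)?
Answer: 12472490361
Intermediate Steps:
(-426944 + 291713)*(-276413 + 184182) = -135231*(-92231) = 12472490361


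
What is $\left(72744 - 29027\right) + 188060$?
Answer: $231777$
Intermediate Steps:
$\left(72744 - 29027\right) + 188060 = 43717 + 188060 = 231777$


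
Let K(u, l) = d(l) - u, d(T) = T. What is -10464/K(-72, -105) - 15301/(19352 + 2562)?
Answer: 76267721/241054 ≈ 316.39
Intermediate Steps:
K(u, l) = l - u
-10464/K(-72, -105) - 15301/(19352 + 2562) = -10464/(-105 - 1*(-72)) - 15301/(19352 + 2562) = -10464/(-105 + 72) - 15301/21914 = -10464/(-33) - 15301*1/21914 = -10464*(-1/33) - 15301/21914 = 3488/11 - 15301/21914 = 76267721/241054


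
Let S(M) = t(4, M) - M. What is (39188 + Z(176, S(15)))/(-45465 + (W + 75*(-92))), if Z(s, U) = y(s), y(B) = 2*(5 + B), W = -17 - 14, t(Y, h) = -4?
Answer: -19775/26198 ≈ -0.75483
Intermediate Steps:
S(M) = -4 - M
W = -31
y(B) = 10 + 2*B
Z(s, U) = 10 + 2*s
(39188 + Z(176, S(15)))/(-45465 + (W + 75*(-92))) = (39188 + (10 + 2*176))/(-45465 + (-31 + 75*(-92))) = (39188 + (10 + 352))/(-45465 + (-31 - 6900)) = (39188 + 362)/(-45465 - 6931) = 39550/(-52396) = 39550*(-1/52396) = -19775/26198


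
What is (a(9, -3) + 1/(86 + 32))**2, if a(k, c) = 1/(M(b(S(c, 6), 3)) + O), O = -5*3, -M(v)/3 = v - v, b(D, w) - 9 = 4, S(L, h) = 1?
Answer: 10609/3132900 ≈ 0.0033863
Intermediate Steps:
b(D, w) = 13 (b(D, w) = 9 + 4 = 13)
M(v) = 0 (M(v) = -3*(v - v) = -3*0 = 0)
O = -15
a(k, c) = -1/15 (a(k, c) = 1/(0 - 15) = 1/(-15) = -1/15)
(a(9, -3) + 1/(86 + 32))**2 = (-1/15 + 1/(86 + 32))**2 = (-1/15 + 1/118)**2 = (-103/1770)**2 = 10609/3132900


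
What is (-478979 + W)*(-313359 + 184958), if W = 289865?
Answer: 24282426714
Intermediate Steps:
(-478979 + W)*(-313359 + 184958) = (-478979 + 289865)*(-313359 + 184958) = -189114*(-128401) = 24282426714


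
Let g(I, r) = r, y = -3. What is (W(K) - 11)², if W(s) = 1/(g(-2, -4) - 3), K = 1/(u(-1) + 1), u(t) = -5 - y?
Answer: 6084/49 ≈ 124.16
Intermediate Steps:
u(t) = -2 (u(t) = -5 - 1*(-3) = -5 + 3 = -2)
K = -1 (K = 1/(-2 + 1) = 1/(-1) = -1)
W(s) = -⅐ (W(s) = 1/(-4 - 3) = 1/(-7) = -⅐)
(W(K) - 11)² = (-⅐ - 11)² = (-78/7)² = 6084/49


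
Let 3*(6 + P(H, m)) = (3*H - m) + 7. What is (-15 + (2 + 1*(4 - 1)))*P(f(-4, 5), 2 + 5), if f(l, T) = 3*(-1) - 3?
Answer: 120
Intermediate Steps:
f(l, T) = -6 (f(l, T) = -3 - 3 = -6)
P(H, m) = -11/3 + H - m/3 (P(H, m) = -6 + ((3*H - m) + 7)/3 = -6 + ((-m + 3*H) + 7)/3 = -6 + (7 - m + 3*H)/3 = -6 + (7/3 + H - m/3) = -11/3 + H - m/3)
(-15 + (2 + 1*(4 - 1)))*P(f(-4, 5), 2 + 5) = (-15 + (2 + 1*(4 - 1)))*(-11/3 - 6 - (2 + 5)/3) = (-15 + (2 + 1*3))*(-11/3 - 6 - 1/3*7) = (-15 + (2 + 3))*(-11/3 - 6 - 7/3) = (-15 + 5)*(-12) = -10*(-12) = 120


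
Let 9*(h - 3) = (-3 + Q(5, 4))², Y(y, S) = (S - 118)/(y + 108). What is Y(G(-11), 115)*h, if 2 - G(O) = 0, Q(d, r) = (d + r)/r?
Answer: -147/1760 ≈ -0.083523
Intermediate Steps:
Q(d, r) = (d + r)/r
G(O) = 2 (G(O) = 2 - 1*0 = 2 + 0 = 2)
Y(y, S) = (-118 + S)/(108 + y)
h = 49/16 (h = 3 + (-3 + (5 + 4)/4)²/9 = 3 + (-3 + (¼)*9)²/9 = 3 + (-3 + 9/4)²/9 = 3 + (-¾)²/9 = 3 + (⅑)*(9/16) = 3 + 1/16 = 49/16 ≈ 3.0625)
Y(G(-11), 115)*h = ((-118 + 115)/(108 + 2))*(49/16) = (-3/110)*(49/16) = ((1/110)*(-3))*(49/16) = -3/110*49/16 = -147/1760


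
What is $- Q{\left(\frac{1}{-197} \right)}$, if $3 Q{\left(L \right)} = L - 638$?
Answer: $\frac{125687}{591} \approx 212.67$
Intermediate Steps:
$Q{\left(L \right)} = - \frac{638}{3} + \frac{L}{3}$ ($Q{\left(L \right)} = \frac{L - 638}{3} = \frac{-638 + L}{3} = - \frac{638}{3} + \frac{L}{3}$)
$- Q{\left(\frac{1}{-197} \right)} = - (- \frac{638}{3} + \frac{1}{3 \left(-197\right)}) = - (- \frac{638}{3} + \frac{1}{3} \left(- \frac{1}{197}\right)) = - (- \frac{638}{3} - \frac{1}{591}) = \left(-1\right) \left(- \frac{125687}{591}\right) = \frac{125687}{591}$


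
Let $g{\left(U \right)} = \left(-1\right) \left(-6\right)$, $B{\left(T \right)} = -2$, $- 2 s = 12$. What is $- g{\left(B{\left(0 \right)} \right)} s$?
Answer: $36$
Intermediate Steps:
$s = -6$ ($s = \left(- \frac{1}{2}\right) 12 = -6$)
$g{\left(U \right)} = 6$
$- g{\left(B{\left(0 \right)} \right)} s = \left(-1\right) 6 \left(-6\right) = \left(-6\right) \left(-6\right) = 36$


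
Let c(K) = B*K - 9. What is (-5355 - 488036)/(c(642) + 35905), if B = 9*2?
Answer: -493391/47452 ≈ -10.398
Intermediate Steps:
B = 18
c(K) = -9 + 18*K (c(K) = 18*K - 9 = -9 + 18*K)
(-5355 - 488036)/(c(642) + 35905) = (-5355 - 488036)/((-9 + 18*642) + 35905) = -493391/((-9 + 11556) + 35905) = -493391/(11547 + 35905) = -493391/47452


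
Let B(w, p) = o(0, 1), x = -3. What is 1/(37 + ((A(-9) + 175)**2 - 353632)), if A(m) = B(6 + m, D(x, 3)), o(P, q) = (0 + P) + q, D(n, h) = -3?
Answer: -1/322619 ≈ -3.0996e-6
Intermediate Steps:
o(P, q) = P + q
B(w, p) = 1 (B(w, p) = 0 + 1 = 1)
A(m) = 1
1/(37 + ((A(-9) + 175)**2 - 353632)) = 1/(37 + ((1 + 175)**2 - 353632)) = 1/(37 + (176**2 - 353632)) = 1/(37 + (30976 - 353632)) = 1/(37 - 322656) = 1/(-322619) = -1/322619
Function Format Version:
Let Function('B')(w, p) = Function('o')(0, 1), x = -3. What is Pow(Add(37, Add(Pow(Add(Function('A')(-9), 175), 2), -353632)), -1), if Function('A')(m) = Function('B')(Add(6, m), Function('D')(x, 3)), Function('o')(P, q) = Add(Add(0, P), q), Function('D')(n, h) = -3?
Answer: Rational(-1, 322619) ≈ -3.0996e-6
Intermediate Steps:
Function('o')(P, q) = Add(P, q)
Function('B')(w, p) = 1 (Function('B')(w, p) = Add(0, 1) = 1)
Function('A')(m) = 1
Pow(Add(37, Add(Pow(Add(Function('A')(-9), 175), 2), -353632)), -1) = Pow(Add(37, Add(Pow(Add(1, 175), 2), -353632)), -1) = Pow(Add(37, Add(Pow(176, 2), -353632)), -1) = Pow(Add(37, Add(30976, -353632)), -1) = Pow(Add(37, -322656), -1) = Pow(-322619, -1) = Rational(-1, 322619)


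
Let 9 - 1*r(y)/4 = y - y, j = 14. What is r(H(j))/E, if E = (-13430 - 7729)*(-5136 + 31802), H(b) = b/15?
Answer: -2/31345883 ≈ -6.3804e-8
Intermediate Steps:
H(b) = b/15 (H(b) = b*(1/15) = b/15)
r(y) = 36 (r(y) = 36 - 4*(y - y) = 36 - 4*0 = 36 + 0 = 36)
E = -564225894 (E = -21159*26666 = -564225894)
r(H(j))/E = 36/(-564225894) = 36*(-1/564225894) = -2/31345883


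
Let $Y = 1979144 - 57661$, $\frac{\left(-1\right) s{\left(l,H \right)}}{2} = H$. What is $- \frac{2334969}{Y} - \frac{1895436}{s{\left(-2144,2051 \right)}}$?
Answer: $\frac{1816235004375}{3940961633} \approx 460.86$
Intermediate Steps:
$s{\left(l,H \right)} = - 2 H$
$Y = 1921483$
$- \frac{2334969}{Y} - \frac{1895436}{s{\left(-2144,2051 \right)}} = - \frac{2334969}{1921483} - \frac{1895436}{\left(-2\right) 2051} = \left(-2334969\right) \frac{1}{1921483} - \frac{1895436}{-4102} = - \frac{2334969}{1921483} - - \frac{947718}{2051} = - \frac{2334969}{1921483} + \frac{947718}{2051} = \frac{1816235004375}{3940961633}$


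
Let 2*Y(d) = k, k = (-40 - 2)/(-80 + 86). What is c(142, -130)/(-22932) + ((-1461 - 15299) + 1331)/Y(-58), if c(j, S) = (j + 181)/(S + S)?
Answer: 26283610403/5962320 ≈ 4408.3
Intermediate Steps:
c(j, S) = (181 + j)/(2*S) (c(j, S) = (181 + j)/((2*S)) = (181 + j)*(1/(2*S)) = (181 + j)/(2*S))
k = -7 (k = -42/6 = -42*⅙ = -7)
Y(d) = -7/2 (Y(d) = (½)*(-7) = -7/2)
c(142, -130)/(-22932) + ((-1461 - 15299) + 1331)/Y(-58) = ((½)*(181 + 142)/(-130))/(-22932) + ((-1461 - 15299) + 1331)/(-7/2) = ((½)*(-1/130)*323)*(-1/22932) + (-16760 + 1331)*(-2/7) = -323/260*(-1/22932) - 15429*(-2/7) = 323/5962320 + 30858/7 = 26283610403/5962320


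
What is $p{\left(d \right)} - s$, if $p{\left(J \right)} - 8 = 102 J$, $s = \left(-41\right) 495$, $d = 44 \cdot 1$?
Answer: $24791$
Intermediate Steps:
$d = 44$
$s = -20295$
$p{\left(J \right)} = 8 + 102 J$
$p{\left(d \right)} - s = \left(8 + 102 \cdot 44\right) - -20295 = \left(8 + 4488\right) + 20295 = 4496 + 20295 = 24791$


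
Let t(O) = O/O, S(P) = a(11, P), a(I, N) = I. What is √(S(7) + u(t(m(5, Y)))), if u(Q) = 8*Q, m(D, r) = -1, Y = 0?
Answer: √19 ≈ 4.3589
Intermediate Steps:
S(P) = 11
t(O) = 1
√(S(7) + u(t(m(5, Y)))) = √(11 + 8*1) = √(11 + 8) = √19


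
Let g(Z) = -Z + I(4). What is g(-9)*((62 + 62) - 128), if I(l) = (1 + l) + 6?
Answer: -80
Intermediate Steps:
I(l) = 7 + l
g(Z) = 11 - Z (g(Z) = -Z + (7 + 4) = -Z + 11 = 11 - Z)
g(-9)*((62 + 62) - 128) = (11 - 1*(-9))*((62 + 62) - 128) = (11 + 9)*(124 - 128) = 20*(-4) = -80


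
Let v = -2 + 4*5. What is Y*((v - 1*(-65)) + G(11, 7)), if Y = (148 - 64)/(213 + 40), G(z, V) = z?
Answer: 7896/253 ≈ 31.209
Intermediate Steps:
Y = 84/253 ≈ 0.33202
v = 18 (v = -2 + 20 = 18)
Y*((v - 1*(-65)) + G(11, 7)) = 84*((18 - 1*(-65)) + 11)/253 = 84*((18 + 65) + 11)/253 = 84*(83 + 11)/253 = (84/253)*94 = 7896/253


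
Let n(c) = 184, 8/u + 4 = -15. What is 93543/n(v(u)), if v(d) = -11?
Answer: 93543/184 ≈ 508.39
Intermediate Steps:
u = -8/19 (u = 8/(-4 - 15) = 8/(-19) = 8*(-1/19) = -8/19 ≈ -0.42105)
93543/n(v(u)) = 93543/184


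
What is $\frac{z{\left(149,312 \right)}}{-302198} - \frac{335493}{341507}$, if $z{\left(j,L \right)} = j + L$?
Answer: $- \frac{101542748341}{103202732386} \approx -0.98392$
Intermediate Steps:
$z{\left(j,L \right)} = L + j$
$\frac{z{\left(149,312 \right)}}{-302198} - \frac{335493}{341507} = \frac{312 + 149}{-302198} - \frac{335493}{341507} = 461 \left(- \frac{1}{302198}\right) - \frac{335493}{341507} = - \frac{461}{302198} - \frac{335493}{341507} = - \frac{101542748341}{103202732386}$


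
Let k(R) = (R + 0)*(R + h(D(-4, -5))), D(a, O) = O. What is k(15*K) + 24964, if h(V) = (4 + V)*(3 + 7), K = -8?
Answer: 40564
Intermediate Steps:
h(V) = 40 + 10*V (h(V) = (4 + V)*10 = 40 + 10*V)
k(R) = R*(-10 + R) (k(R) = (R + 0)*(R + (40 + 10*(-5))) = R*(R + (40 - 50)) = R*(R - 10) = R*(-10 + R))
k(15*K) + 24964 = (15*(-8))*(-10 + 15*(-8)) + 24964 = -120*(-10 - 120) + 24964 = -120*(-130) + 24964 = 15600 + 24964 = 40564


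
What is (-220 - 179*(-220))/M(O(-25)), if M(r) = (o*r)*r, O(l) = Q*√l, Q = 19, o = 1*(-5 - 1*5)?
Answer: 3916/9025 ≈ 0.43391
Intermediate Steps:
o = -10 (o = 1*(-5 - 5) = 1*(-10) = -10)
O(l) = 19*√l
M(r) = -10*r² (M(r) = (-10*r)*r = -10*r²)
(-220 - 179*(-220))/M(O(-25)) = (-220 - 179*(-220))/((-10*(19*√(-25))²)) = (-220 + 39380)/((-10*(19*(5*I))²)) = 39160/((-10*(95*I)²)) = 39160/((-10*(-9025))) = 39160/90250 = 39160*(1/90250) = 3916/9025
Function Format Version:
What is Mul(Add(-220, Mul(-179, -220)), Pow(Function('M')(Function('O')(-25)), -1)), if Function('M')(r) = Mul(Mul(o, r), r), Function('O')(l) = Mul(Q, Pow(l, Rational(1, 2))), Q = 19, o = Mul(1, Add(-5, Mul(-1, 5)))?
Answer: Rational(3916, 9025) ≈ 0.43391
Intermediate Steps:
o = -10 (o = Mul(1, Add(-5, -5)) = Mul(1, -10) = -10)
Function('O')(l) = Mul(19, Pow(l, Rational(1, 2)))
Function('M')(r) = Mul(-10, Pow(r, 2)) (Function('M')(r) = Mul(Mul(-10, r), r) = Mul(-10, Pow(r, 2)))
Mul(Add(-220, Mul(-179, -220)), Pow(Function('M')(Function('O')(-25)), -1)) = Mul(Add(-220, Mul(-179, -220)), Pow(Mul(-10, Pow(Mul(19, Pow(-25, Rational(1, 2))), 2)), -1)) = Mul(Add(-220, 39380), Pow(Mul(-10, Pow(Mul(19, Mul(5, I)), 2)), -1)) = Mul(39160, Pow(Mul(-10, Pow(Mul(95, I), 2)), -1)) = Mul(39160, Pow(Mul(-10, -9025), -1)) = Mul(39160, Pow(90250, -1)) = Mul(39160, Rational(1, 90250)) = Rational(3916, 9025)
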